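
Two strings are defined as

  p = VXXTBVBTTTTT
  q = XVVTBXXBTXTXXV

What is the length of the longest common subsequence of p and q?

Pick V [1,3] → X [2,6] → X [3,7] → B [7,8] → T [8,9] → T [9,11]; all 6 characters appear in both, in order. The LCS DP gives dp[12][14] = 6, so this is optimal.

6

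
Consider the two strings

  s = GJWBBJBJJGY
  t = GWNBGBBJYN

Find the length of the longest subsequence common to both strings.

7

Let dp[i][j] be the LCS length of the first i characters of s and the first j characters of t. dp[i][j] = dp[i-1][j-1]+1 when the i-th and j-th characters match, else max(dp[i-1][j], dp[i][j-1]).
    ·  G  W  N  B  G  B  B  J  Y  N
 ·  0  0  0  0  0  0  0  0  0  0  0
 G  0  1  1  1  1  1  1  1  1  1  1
 J  0  1  1  1  1  1  1  1  2  2  2
 W  0  1  2  2  2  2  2  2  2  2  2
 B  0  1  2  2  3  3  3  3  3  3  3
 B  0  1  2  2  3  3  4  4  4  4  4
 J  0  1  2  2  3  3  4  4  5  5  5
 B  0  1  2  2  3  3  4  5  5  5  5
 J  0  1  2  2  3  3  4  5  6  6  6
 J  0  1  2  2  3  3  4  5  6  6  6
 G  0  1  2  2  3  4  4  5  6  6  6
 Y  0  1  2  2  3  4  4  5  6  7  7
dp[11][10] = 7. One LCS (by backtracking along matches): GWBBBJY.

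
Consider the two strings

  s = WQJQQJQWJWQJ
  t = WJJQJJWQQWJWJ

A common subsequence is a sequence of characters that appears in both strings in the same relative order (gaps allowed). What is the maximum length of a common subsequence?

Taking W (s #1, t #1); then Q (s #2, t #4); then J (s #3, t #6); then Q (s #5, t #8); then Q (s #7, t #9); then W (s #8, t #10); then J (s #9, t #11); then W (s #10, t #12); then J (s #12, t #13) gives a common subsequence of length 9. Since dp[12][13] = 9, nothing longer is possible.

9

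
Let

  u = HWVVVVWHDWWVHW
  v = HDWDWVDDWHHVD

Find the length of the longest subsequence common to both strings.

One common subsequence of length 6: H [1,1]; then W [2,5]; then V [3,6]; then W [7,9]; then H [8,11]; then D [9,13]. dp[14][13] = 6 confirms this is the maximum.

6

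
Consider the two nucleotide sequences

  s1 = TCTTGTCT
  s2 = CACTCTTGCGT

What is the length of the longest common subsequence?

7

Let dp[i][j] be the LCS length of the first i bases of s1 and the first j bases of s2. dp[i][j] = dp[i-1][j-1]+1 when the i-th and j-th bases match, else max(dp[i-1][j], dp[i][j-1]).
    ·  C  A  C  T  C  T  T  G  C  G  T
 ·  0  0  0  0  0  0  0  0  0  0  0  0
 T  0  0  0  0  1  1  1  1  1  1  1  1
 C  0  1  1  1  1  2  2  2  2  2  2  2
 T  0  1  1  1  2  2  3  3  3  3  3  3
 T  0  1  1  1  2  2  3  4  4  4  4  4
 G  0  1  1  1  2  2  3  4  5  5  5  5
 T  0  1  1  1  2  2  3  4  5  5  5  6
 C  0  1  1  2  2  3  3  4  5  6  6  6
 T  0  1  1  2  3  3  4  4  5  6  6  7
dp[8][11] = 7. One LCS (by backtracking along matches): TCTTGCT.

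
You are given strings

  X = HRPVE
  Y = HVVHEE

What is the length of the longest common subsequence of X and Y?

3

Let dp[i][j] be the LCS length of the first i characters of X and the first j characters of Y. dp[i][j] = dp[i-1][j-1]+1 when the i-th and j-th characters match, else max(dp[i-1][j], dp[i][j-1]).
    ·  H  V  V  H  E  E
 ·  0  0  0  0  0  0  0
 H  0  1  1  1  1  1  1
 R  0  1  1  1  1  1  1
 P  0  1  1  1  1  1  1
 V  0  1  2  2  2  2  2
 E  0  1  2  2  2  3  3
dp[5][6] = 3. One LCS (by backtracking along matches): HVE.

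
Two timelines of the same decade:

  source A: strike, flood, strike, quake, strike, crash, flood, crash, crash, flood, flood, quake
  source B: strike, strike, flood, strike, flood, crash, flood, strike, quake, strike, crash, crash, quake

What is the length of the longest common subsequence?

8

Taking strike at source A[1]=source B[4] → flood at source A[2]=source B[7] → strike at source A[3]=source B[8] → quake at source A[4]=source B[9] → strike at source A[5]=source B[10] → crash at source A[8]=source B[11] → crash at source A[9]=source B[12] → quake at source A[12]=source B[13] gives a common subsequence of length 8, and the DP table's final entry dp[12][13] is also 8, so no common subsequence is longer.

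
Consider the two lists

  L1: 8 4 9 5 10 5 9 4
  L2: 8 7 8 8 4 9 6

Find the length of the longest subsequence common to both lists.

3

Match 8 (L1 #1, L2 #4), then 4 (L1 #2, L2 #5), then 9 (L1 #3, L2 #6) — 3 values in the same relative order in both, and the DP table's final entry dp[8][7] is also 3, so no common subsequence is longer.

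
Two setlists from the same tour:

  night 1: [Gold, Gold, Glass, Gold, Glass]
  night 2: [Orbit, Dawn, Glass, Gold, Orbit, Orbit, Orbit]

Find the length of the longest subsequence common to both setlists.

Taking Glass at night 1[3]=night 2[3], Gold at night 1[4]=night 2[4] gives a common subsequence of length 2. The LCS DP gives dp[5][7] = 2, so this is optimal.

2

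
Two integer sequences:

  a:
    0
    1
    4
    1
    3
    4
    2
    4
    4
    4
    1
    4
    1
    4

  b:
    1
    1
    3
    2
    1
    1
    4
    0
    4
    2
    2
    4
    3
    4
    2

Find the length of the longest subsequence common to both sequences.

Match 1 (a #2, b #1), then 1 (a #4, b #2), then 3 (a #5, b #3), then 2 (a #7, b #4), then 4 (a #8, b #7), then 4 (a #9, b #9), then 4 (a #10, b #12), then 4 (a #12, b #14) — 8 values in the same relative order in both, and the DP table's final entry dp[14][15] is also 8, so no common subsequence is longer.

8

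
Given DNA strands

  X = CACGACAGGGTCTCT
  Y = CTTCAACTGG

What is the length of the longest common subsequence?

6

Let dp[i][j] be the LCS length of the first i bases of X and the first j bases of Y. dp[i][j] = dp[i-1][j-1]+1 when the i-th and j-th bases match, else max(dp[i-1][j], dp[i][j-1]).
    ·  C  T  T  C  A  A  C  T  G  G
 ·  0  0  0  0  0  0  0  0  0  0  0
 C  0  1  1  1  1  1  1  1  1  1  1
 A  0  1  1  1  1  2  2  2  2  2  2
 C  0  1  1  1  2  2  2  3  3  3  3
 G  0  1  1  1  2  2  2  3  3  4  4
 A  0  1  1  1  2  3  3  3  3  4  4
 C  0  1  1  1  2  3  3  4  4  4  4
 A  0  1  1  1  2  3  4  4  4  4  4
 G  0  1  1  1  2  3  4  4  4  5  5
 G  0  1  1  1  2  3  4  4  4  5  6
 G  0  1  1  1  2  3  4  4  4  5  6
 T  0  1  2  2  2  3  4  4  5  5  6
 C  0  1  2  2  3  3  4  5  5  5  6
 T  0  1  2  3  3  3  4  5  6  6  6
 C  0  1  2  3  4  4  4  5  6  6  6
 T  0  1  2  3  4  4  4  5  6  6  6
dp[15][10] = 6. One LCS (by backtracking along matches): CAACGG.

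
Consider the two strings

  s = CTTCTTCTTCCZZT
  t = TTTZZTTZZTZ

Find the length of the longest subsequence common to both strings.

One common subsequence of length 8: T (s #2, t #1), then T (s #3, t #2), then T (s #5, t #3), then T (s #8, t #6), then T (s #9, t #7), then Z (s #12, t #8), then Z (s #13, t #9), then T (s #14, t #10). Since dp[14][11] = 8, nothing longer is possible.

8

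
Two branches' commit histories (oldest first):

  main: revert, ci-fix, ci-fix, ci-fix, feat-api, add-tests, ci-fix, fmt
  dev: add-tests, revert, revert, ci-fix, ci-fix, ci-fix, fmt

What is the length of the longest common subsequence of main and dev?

5

Match revert [1,3], then ci-fix [3,4], then ci-fix [4,5], then ci-fix [7,6], then fmt [8,7] — 5 commits in the same relative order in both. Since dp[8][7] = 5, nothing longer is possible.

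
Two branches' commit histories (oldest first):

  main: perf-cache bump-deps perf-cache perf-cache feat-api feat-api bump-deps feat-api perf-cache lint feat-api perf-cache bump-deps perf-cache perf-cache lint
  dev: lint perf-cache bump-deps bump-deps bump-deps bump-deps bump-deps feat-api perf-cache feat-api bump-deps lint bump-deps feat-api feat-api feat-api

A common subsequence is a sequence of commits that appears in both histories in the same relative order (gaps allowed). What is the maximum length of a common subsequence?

8

One common subsequence of length 8: perf-cache at main[1]=dev[2], then bump-deps at main[2]=dev[6], then bump-deps at main[7]=dev[7], then feat-api at main[8]=dev[8], then perf-cache at main[9]=dev[9], then feat-api at main[11]=dev[10], then bump-deps at main[13]=dev[11], then lint at main[16]=dev[12]. dp[16][16] = 8 confirms this is the maximum.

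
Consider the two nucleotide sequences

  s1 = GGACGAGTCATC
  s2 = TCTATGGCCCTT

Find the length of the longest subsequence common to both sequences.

5

Let dp[i][j] be the LCS length of the first i bases of s1 and the first j bases of s2. dp[i][j] = dp[i-1][j-1]+1 when the i-th and j-th bases match, else max(dp[i-1][j], dp[i][j-1]).
    ·  T  C  T  A  T  G  G  C  C  C  T  T
 ·  0  0  0  0  0  0  0  0  0  0  0  0  0
 G  0  0  0  0  0  0  1  1  1  1  1  1  1
 G  0  0  0  0  0  0  1  2  2  2  2  2  2
 A  0  0  0  0  1  1  1  2  2  2  2  2  2
 C  0  0  1  1  1  1  1  2  3  3  3  3  3
 G  0  0  1  1  1  1  2  2  3  3  3  3  3
 A  0  0  1  1  2  2  2  2  3  3  3  3  3
 G  0  0  1  1  2  2  3  3  3  3  3  3  3
 T  0  1  1  2  2  3  3  3  3  3  3  4  4
 C  0  1  2  2  2  3  3  3  4  4  4  4  4
 A  0  1  2  2  3  3  3  3  4  4  4  4  4
 T  0  1  2  3  3  4  4  4  4  4  4  5  5
 C  0  1  2  3  3  4  4  4  5  5  5  5  5
dp[12][12] = 5. One LCS (by backtracking along matches): GGCTT.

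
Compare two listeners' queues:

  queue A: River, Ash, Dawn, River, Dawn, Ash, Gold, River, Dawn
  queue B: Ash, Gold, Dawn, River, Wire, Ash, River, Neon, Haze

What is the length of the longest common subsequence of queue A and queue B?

5

One common subsequence of length 5: Ash [2,1], Dawn [3,3], River [4,4], Ash [6,6], River [8,7]. The LCS DP gives dp[9][9] = 5, so this is optimal.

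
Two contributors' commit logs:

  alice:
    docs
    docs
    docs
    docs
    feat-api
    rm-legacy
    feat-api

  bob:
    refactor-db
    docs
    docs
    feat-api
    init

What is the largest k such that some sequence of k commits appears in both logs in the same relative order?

3

Match docs (alice #3, bob #2); then docs (alice #4, bob #3); then feat-api (alice #5, bob #4) — 3 commits in the same relative order in both. Since dp[7][5] = 3, nothing longer is possible.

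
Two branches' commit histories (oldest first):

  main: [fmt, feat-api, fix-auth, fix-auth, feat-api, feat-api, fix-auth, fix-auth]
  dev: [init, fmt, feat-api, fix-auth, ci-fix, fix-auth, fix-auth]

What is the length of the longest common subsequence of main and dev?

5

Taking fmt [1,2] → feat-api [2,3] → fix-auth [3,4] → fix-auth [7,6] → fix-auth [8,7] gives a common subsequence of length 5, and the DP table's final entry dp[8][7] is also 5, so no common subsequence is longer.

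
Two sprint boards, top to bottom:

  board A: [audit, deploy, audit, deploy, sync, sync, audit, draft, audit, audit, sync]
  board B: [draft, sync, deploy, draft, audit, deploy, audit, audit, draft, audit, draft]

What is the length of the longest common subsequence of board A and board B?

One common subsequence of length 6: audit at board A[1]=board B[5]; then deploy at board A[2]=board B[6]; then audit at board A[3]=board B[7]; then audit at board A[7]=board B[8]; then draft at board A[8]=board B[9]; then audit at board A[9]=board B[10], and the DP table's final entry dp[11][11] is also 6, so no common subsequence is longer.

6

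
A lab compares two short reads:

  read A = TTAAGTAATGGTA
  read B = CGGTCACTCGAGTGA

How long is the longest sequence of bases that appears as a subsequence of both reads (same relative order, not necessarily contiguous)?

8

Match G (read A #5, read B #3), then T (read A #6, read B #4), then A (read A #7, read B #6), then T (read A #9, read B #8), then G (read A #10, read B #10), then G (read A #11, read B #12), then T (read A #12, read B #13), then A (read A #13, read B #15) — 8 bases in the same relative order in both. Since dp[13][15] = 8, nothing longer is possible.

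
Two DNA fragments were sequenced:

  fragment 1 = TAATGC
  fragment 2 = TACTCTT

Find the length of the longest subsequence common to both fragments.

4

One common subsequence of length 4: T [1,1] → A [2,2] → T [4,4] → C [6,5], and the DP table's final entry dp[6][7] is also 4, so no common subsequence is longer.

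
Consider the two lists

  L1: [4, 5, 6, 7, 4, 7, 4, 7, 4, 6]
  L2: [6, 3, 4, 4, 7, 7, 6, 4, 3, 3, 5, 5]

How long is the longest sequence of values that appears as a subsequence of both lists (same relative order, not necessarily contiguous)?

Let dp[i][j] be the LCS length of the first i values of L1 and the first j values of L2. dp[i][j] = dp[i-1][j-1]+1 when the i-th and j-th values match, else max(dp[i-1][j], dp[i][j-1]).
    ·  6  3  4  4  7  7  6  4  3  3  5  5
 ·  0  0  0  0  0  0  0  0  0  0  0  0  0
 4  0  0  0  1  1  1  1  1  1  1  1  1  1
 5  0  0  0  1  1  1  1  1  1  1  1  2  2
 6  0  1  1  1  1  1  1  2  2  2  2  2  2
 7  0  1  1  1  1  2  2  2  2  2  2  2  2
 4  0  1  1  2  2  2  2  2  3  3  3  3  3
 7  0  1  1  2  2  3  3  3  3  3  3  3  3
 4  0  1  1  2  3  3  3  3  4  4  4  4  4
 7  0  1  1  2  3  4  4  4  4  4  4  4  4
 4  0  1  1  2  3  4  4  4  5  5  5  5  5
 6  0  1  1  2  3  4  4  5  5  5  5  5  5
dp[10][12] = 5. One LCS (by backtracking along matches): 4, 4, 7, 7, 4.

5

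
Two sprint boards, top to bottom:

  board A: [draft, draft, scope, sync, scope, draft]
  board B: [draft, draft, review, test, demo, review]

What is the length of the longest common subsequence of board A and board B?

2

One common subsequence of length 2: draft (board A #1, board B #1), draft (board A #2, board B #2). Since dp[6][6] = 2, nothing longer is possible.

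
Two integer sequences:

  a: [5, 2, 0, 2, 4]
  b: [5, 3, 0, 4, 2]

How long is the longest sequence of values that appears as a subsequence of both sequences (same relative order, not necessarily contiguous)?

One common subsequence of length 3: 5 [1,1], 0 [3,3], 2 [4,5]. Since dp[5][5] = 3, nothing longer is possible.

3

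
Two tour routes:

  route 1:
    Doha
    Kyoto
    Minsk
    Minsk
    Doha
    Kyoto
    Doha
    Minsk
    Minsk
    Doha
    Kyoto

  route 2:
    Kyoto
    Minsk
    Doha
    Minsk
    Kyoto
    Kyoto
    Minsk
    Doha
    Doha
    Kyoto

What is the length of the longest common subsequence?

7

Match Kyoto at route 1[2]=route 2[1], then Minsk at route 1[3]=route 2[2], then Minsk at route 1[4]=route 2[4], then Kyoto at route 1[6]=route 2[6], then Doha at route 1[7]=route 2[8], then Doha at route 1[10]=route 2[9], then Kyoto at route 1[11]=route 2[10] — 7 stops in the same relative order in both. The LCS DP gives dp[11][10] = 7, so this is optimal.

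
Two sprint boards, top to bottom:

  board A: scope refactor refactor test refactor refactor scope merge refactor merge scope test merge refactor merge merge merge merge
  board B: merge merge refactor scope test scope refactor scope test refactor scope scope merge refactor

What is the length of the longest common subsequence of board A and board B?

8

One common subsequence of length 8: scope at board A[1]=board B[6], refactor at board A[2]=board B[7], test at board A[4]=board B[9], refactor at board A[6]=board B[10], scope at board A[7]=board B[11], scope at board A[11]=board B[12], merge at board A[13]=board B[13], refactor at board A[14]=board B[14]. The LCS DP gives dp[18][14] = 8, so this is optimal.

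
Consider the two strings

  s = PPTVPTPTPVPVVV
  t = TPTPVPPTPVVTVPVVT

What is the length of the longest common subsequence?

11

One common subsequence of length 11: P [1,2] → P [2,4] → V [4,5] → P [5,7] → T [6,8] → P [7,9] → T [8,12] → V [10,13] → P [11,14] → V [12,15] → V [13,16]. The LCS DP gives dp[14][17] = 11, so this is optimal.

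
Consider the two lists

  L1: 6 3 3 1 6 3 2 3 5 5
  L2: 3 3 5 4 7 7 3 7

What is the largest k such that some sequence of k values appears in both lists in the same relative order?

Taking 3 at L1[2]=L2[1], then 3 at L1[3]=L2[2], then 3 at L1[6]=L2[7] gives a common subsequence of length 3. Since dp[10][8] = 3, nothing longer is possible.

3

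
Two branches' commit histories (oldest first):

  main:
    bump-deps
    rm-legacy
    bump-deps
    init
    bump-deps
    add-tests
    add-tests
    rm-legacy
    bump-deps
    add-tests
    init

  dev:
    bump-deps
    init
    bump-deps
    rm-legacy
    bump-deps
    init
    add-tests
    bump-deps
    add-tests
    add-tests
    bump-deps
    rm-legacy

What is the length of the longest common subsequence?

8

Match bump-deps [1,3], rm-legacy [2,4], bump-deps [3,5], init [4,6], bump-deps [5,8], add-tests [6,9], add-tests [7,10], rm-legacy [8,12] — 8 commits in the same relative order in both. Since dp[11][12] = 8, nothing longer is possible.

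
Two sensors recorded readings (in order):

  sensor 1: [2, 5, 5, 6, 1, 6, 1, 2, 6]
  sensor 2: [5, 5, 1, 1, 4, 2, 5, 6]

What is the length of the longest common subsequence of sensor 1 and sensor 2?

6

Pick 5 [2,1], then 5 [3,2], then 1 [5,3], then 1 [7,4], then 2 [8,6], then 6 [9,8]; all 6 values appear in both, in order. Since dp[9][8] = 6, nothing longer is possible.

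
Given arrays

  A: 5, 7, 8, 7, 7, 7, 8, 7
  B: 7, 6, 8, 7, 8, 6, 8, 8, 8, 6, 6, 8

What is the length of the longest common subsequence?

Let dp[i][j] be the LCS length of the first i values of A and the first j values of B. dp[i][j] = dp[i-1][j-1]+1 when the i-th and j-th values match, else max(dp[i-1][j], dp[i][j-1]).
    ·  7  6  8  7  8  6  8  8  8  6  6  8
 ·  0  0  0  0  0  0  0  0  0  0  0  0  0
 5  0  0  0  0  0  0  0  0  0  0  0  0  0
 7  0  1  1  1  1  1  1  1  1  1  1  1  1
 8  0  1  1  2  2  2  2  2  2  2  2  2  2
 7  0  1  1  2  3  3  3  3  3  3  3  3  3
 7  0  1  1  2  3  3  3  3  3  3  3  3  3
 7  0  1  1  2  3  3  3  3  3  3  3  3  3
 8  0  1  1  2  3  4  4  4  4  4  4  4  4
 7  0  1  1  2  3  4  4  4  4  4  4  4  4
dp[8][12] = 4. One LCS (by backtracking along matches): 7, 8, 7, 8.

4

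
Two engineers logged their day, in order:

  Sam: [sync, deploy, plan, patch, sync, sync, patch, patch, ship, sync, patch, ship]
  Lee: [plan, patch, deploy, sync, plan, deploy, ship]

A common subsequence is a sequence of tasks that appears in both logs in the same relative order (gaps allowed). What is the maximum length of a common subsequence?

One common subsequence of length 4: plan (Sam #3, Lee #1), patch (Sam #4, Lee #2), sync (Sam #5, Lee #4), ship (Sam #12, Lee #7). The LCS DP gives dp[12][7] = 4, so this is optimal.

4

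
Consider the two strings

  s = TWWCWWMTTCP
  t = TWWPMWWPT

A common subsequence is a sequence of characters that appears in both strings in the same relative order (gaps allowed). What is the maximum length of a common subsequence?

6

Taking T at s[1]=t[1], W at s[2]=t[2], W at s[3]=t[3], W at s[5]=t[6], W at s[6]=t[7], T at s[9]=t[9] gives a common subsequence of length 6. Since dp[11][9] = 6, nothing longer is possible.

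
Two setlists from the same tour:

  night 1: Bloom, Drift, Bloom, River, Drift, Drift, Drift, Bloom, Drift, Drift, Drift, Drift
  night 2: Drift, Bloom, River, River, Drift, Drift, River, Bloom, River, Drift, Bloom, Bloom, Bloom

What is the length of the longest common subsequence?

7

Pick Drift [2,1]; then Bloom [3,2]; then River [4,4]; then Drift [5,5]; then Drift [6,6]; then Drift [7,10]; then Bloom [8,13]; all 7 songs appear in both, in order. Since dp[12][13] = 7, nothing longer is possible.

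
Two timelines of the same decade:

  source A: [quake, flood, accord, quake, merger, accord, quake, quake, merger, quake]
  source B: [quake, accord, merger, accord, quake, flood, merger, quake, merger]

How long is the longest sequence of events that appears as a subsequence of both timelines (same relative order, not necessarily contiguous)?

7

One common subsequence of length 7: quake [1,1] → accord [3,2] → merger [5,3] → accord [6,4] → quake [7,5] → quake [8,8] → merger [9,9], and the DP table's final entry dp[10][9] is also 7, so no common subsequence is longer.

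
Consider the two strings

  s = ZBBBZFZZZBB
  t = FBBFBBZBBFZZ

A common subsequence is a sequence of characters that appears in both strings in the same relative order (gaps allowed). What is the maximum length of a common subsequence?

7

One common subsequence of length 7: B (s #2, t #3); then B (s #3, t #5); then B (s #4, t #6); then Z (s #5, t #7); then F (s #6, t #10); then Z (s #8, t #11); then Z (s #9, t #12). dp[11][12] = 7 confirms this is the maximum.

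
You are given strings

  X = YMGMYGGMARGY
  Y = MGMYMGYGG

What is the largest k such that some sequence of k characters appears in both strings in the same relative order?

Let dp[i][j] be the LCS length of the first i characters of X and the first j characters of Y. dp[i][j] = dp[i-1][j-1]+1 when the i-th and j-th characters match, else max(dp[i-1][j], dp[i][j-1]).
    ·  M  G  M  Y  M  G  Y  G  G
 ·  0  0  0  0  0  0  0  0  0  0
 Y  0  0  0  0  1  1  1  1  1  1
 M  0  1  1  1  1  2  2  2  2  2
 G  0  1  2  2  2  2  3  3  3  3
 M  0  1  2  3  3  3  3  3  3  3
 Y  0  1  2  3  4  4  4  4  4  4
 G  0  1  2  3  4  4  5  5  5  5
 G  0  1  2  3  4  4  5  5  6  6
 M  0  1  2  3  4  5  5  5  6  6
 A  0  1  2  3  4  5  5  5  6  6
 R  0  1  2  3  4  5  5  5  6  6
 G  0  1  2  3  4  5  6  6  6  7
 Y  0  1  2  3  4  5  6  7  7  7
dp[12][9] = 7. One LCS (by backtracking along matches): MGMYGGG.

7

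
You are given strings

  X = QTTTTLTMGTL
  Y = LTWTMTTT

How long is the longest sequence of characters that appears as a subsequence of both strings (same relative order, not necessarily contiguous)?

5

Pick T (X #2, Y #2), then T (X #3, Y #4), then T (X #5, Y #6), then T (X #7, Y #7), then T (X #10, Y #8); all 5 characters appear in both, in order. dp[11][8] = 5 confirms this is the maximum.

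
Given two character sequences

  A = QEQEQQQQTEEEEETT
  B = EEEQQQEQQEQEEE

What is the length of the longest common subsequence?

10

Match E at A[2]=B[3], then Q at A[3]=B[4], then Q at A[5]=B[5], then Q at A[6]=B[6], then Q at A[7]=B[8], then Q at A[8]=B[9], then E at A[10]=B[10], then E at A[12]=B[12], then E at A[13]=B[13], then E at A[14]=B[14] — 10 characters in the same relative order in both. The LCS DP gives dp[16][14] = 10, so this is optimal.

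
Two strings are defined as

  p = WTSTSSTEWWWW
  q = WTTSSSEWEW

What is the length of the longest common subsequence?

8

Match W (p #1, q #1) → T (p #2, q #3) → S (p #3, q #4) → S (p #5, q #5) → S (p #6, q #6) → E (p #8, q #7) → W (p #9, q #8) → W (p #12, q #10) — 8 characters in the same relative order in both, and the DP table's final entry dp[12][10] is also 8, so no common subsequence is longer.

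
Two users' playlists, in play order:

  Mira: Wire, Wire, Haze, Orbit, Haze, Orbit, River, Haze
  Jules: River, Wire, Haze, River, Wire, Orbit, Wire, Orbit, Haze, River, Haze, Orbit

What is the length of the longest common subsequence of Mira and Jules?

Taking Wire (Mira #1, Jules #5) → Wire (Mira #2, Jules #7) → Orbit (Mira #4, Jules #8) → Haze (Mira #5, Jules #9) → River (Mira #7, Jules #10) → Haze (Mira #8, Jules #11) gives a common subsequence of length 6. dp[8][12] = 6 confirms this is the maximum.

6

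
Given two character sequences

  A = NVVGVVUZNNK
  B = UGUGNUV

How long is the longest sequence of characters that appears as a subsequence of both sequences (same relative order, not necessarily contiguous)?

3

One common subsequence of length 3: G [4,2], U [7,3], N [9,5], and the DP table's final entry dp[11][7] is also 3, so no common subsequence is longer.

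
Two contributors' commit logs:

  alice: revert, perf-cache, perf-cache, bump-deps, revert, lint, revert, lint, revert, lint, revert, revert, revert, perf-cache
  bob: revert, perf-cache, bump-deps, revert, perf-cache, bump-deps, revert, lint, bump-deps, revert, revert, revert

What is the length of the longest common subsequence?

9

One common subsequence of length 9: revert at alice[1]=bob[1]; then perf-cache at alice[2]=bob[2]; then perf-cache at alice[3]=bob[5]; then bump-deps at alice[4]=bob[6]; then revert at alice[5]=bob[7]; then lint at alice[6]=bob[8]; then revert at alice[11]=bob[10]; then revert at alice[12]=bob[11]; then revert at alice[13]=bob[12]. Since dp[14][12] = 9, nothing longer is possible.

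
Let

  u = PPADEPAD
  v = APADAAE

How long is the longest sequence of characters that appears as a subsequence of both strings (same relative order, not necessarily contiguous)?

Let dp[i][j] be the LCS length of the first i characters of u and the first j characters of v. dp[i][j] = dp[i-1][j-1]+1 when the i-th and j-th characters match, else max(dp[i-1][j], dp[i][j-1]).
    ·  A  P  A  D  A  A  E
 ·  0  0  0  0  0  0  0  0
 P  0  0  1  1  1  1  1  1
 P  0  0  1  1  1  1  1  1
 A  0  1  1  2  2  2  2  2
 D  0  1  1  2  3  3  3  3
 E  0  1  1  2  3  3  3  4
 P  0  1  2  2  3  3  3  4
 A  0  1  2  3  3  4  4  4
 D  0  1  2  3  4  4  4  4
dp[8][7] = 4. One LCS (by backtracking along matches): PADE.

4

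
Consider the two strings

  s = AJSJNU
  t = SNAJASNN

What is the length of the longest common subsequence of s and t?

One common subsequence of length 4: A [1,3], J [2,4], S [3,6], N [5,8]. dp[6][8] = 4 confirms this is the maximum.

4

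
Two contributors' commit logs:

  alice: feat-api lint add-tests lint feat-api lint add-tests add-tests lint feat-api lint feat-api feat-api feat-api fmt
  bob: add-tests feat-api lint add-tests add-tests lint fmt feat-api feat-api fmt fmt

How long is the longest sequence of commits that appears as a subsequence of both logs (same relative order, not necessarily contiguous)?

Taking add-tests (alice #3, bob #1), then feat-api (alice #5, bob #2), then lint (alice #6, bob #3), then add-tests (alice #7, bob #4), then add-tests (alice #8, bob #5), then lint (alice #9, bob #6), then feat-api (alice #10, bob #8), then feat-api (alice #12, bob #9), then fmt (alice #15, bob #11) gives a common subsequence of length 9. dp[15][11] = 9 confirms this is the maximum.

9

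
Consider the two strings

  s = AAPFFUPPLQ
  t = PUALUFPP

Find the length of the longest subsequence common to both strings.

4

Let dp[i][j] be the LCS length of the first i characters of s and the first j characters of t. dp[i][j] = dp[i-1][j-1]+1 when the i-th and j-th characters match, else max(dp[i-1][j], dp[i][j-1]).
    ·  P  U  A  L  U  F  P  P
 ·  0  0  0  0  0  0  0  0  0
 A  0  0  0  1  1  1  1  1  1
 A  0  0  0  1  1  1  1  1  1
 P  0  1  1  1  1  1  1  2  2
 F  0  1  1  1  1  1  2  2  2
 F  0  1  1  1  1  1  2  2  2
 U  0  1  2  2  2  2  2  2  2
 P  0  1  2  2  2  2  2  3  3
 P  0  1  2  2  2  2  2  3  4
 L  0  1  2  2  3  3  3  3  4
 Q  0  1  2  2  3  3  3  3  4
dp[10][8] = 4. One LCS (by backtracking along matches): AFPP.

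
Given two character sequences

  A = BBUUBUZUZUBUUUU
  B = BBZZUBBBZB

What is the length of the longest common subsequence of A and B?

6

Taking B [1,1], then B [2,2], then U [3,5], then B [5,8], then Z [9,9], then B [11,10] gives a common subsequence of length 6. dp[15][10] = 6 confirms this is the maximum.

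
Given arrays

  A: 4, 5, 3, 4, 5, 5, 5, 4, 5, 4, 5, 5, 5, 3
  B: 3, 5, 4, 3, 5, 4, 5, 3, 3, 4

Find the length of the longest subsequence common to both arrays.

Let dp[i][j] be the LCS length of the first i values of A and the first j values of B. dp[i][j] = dp[i-1][j-1]+1 when the i-th and j-th values match, else max(dp[i-1][j], dp[i][j-1]).
    ·  3  5  4  3  5  4  5  3  3  4
 ·  0  0  0  0  0  0  0  0  0  0  0
 4  0  0  0  1  1  1  1  1  1  1  1
 5  0  0  1  1  1  2  2  2  2  2  2
 3  0  1  1  1  2  2  2  2  3  3  3
 4  0  1  1  2  2  2  3  3  3  3  4
 5  0  1  2  2  2  3  3  4  4  4  4
 5  0  1  2  2  2  3  3  4  4  4  4
 5  0  1  2  2  2  3  3  4  4  4  4
 4  0  1  2  3  3  3  4  4  4  4  5
 5  0  1  2  3  3  4  4  5  5  5  5
 4  0  1  2  3  3  4  5  5  5  5  6
 5  0  1  2  3  3  4  5  6  6  6  6
 5  0  1  2  3  3  4  5  6  6  6  6
 5  0  1  2  3  3  4  5  6  6  6  6
 3  0  1  2  3  4  4  5  6  7  7  7
dp[14][10] = 7. One LCS (by backtracking along matches): 3, 5, 4, 5, 4, 5, 3.

7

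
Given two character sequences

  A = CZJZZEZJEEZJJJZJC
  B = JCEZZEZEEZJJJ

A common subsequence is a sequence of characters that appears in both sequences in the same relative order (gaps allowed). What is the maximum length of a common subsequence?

11

Match C at A[1]=B[2], then Z at A[4]=B[4], then Z at A[5]=B[5], then E at A[6]=B[6], then Z at A[7]=B[7], then E at A[9]=B[8], then E at A[10]=B[9], then Z at A[11]=B[10], then J at A[13]=B[11], then J at A[14]=B[12], then J at A[16]=B[13] — 11 characters in the same relative order in both. dp[17][13] = 11 confirms this is the maximum.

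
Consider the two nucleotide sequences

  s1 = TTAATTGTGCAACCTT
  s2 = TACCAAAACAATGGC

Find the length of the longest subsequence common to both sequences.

Match T at s1[1]=s2[1] → A at s1[3]=s2[10] → A at s1[4]=s2[11] → T at s1[6]=s2[12] → G at s1[7]=s2[13] → G at s1[9]=s2[14] → C at s1[14]=s2[15] — 7 bases in the same relative order in both. dp[16][15] = 7 confirms this is the maximum.

7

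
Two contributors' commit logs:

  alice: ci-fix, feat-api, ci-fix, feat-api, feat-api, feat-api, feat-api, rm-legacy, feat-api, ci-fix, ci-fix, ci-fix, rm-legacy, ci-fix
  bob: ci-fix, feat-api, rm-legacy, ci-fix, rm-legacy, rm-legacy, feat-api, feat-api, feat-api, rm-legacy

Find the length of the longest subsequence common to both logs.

Match ci-fix [1,1] → feat-api [2,2] → ci-fix [3,4] → feat-api [6,7] → feat-api [7,8] → feat-api [9,9] → rm-legacy [13,10] — 7 commits in the same relative order in both. The LCS DP gives dp[14][10] = 7, so this is optimal.

7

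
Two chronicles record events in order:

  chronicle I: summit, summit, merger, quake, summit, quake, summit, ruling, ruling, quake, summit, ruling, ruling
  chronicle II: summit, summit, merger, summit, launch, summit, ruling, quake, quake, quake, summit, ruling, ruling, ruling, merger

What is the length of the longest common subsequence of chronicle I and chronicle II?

10

One common subsequence of length 10: summit (chronicle I #1, chronicle II #1); then summit (chronicle I #2, chronicle II #2); then merger (chronicle I #3, chronicle II #3); then summit (chronicle I #5, chronicle II #4); then summit (chronicle I #7, chronicle II #6); then ruling (chronicle I #8, chronicle II #7); then quake (chronicle I #10, chronicle II #10); then summit (chronicle I #11, chronicle II #11); then ruling (chronicle I #12, chronicle II #13); then ruling (chronicle I #13, chronicle II #14), and the DP table's final entry dp[13][15] is also 10, so no common subsequence is longer.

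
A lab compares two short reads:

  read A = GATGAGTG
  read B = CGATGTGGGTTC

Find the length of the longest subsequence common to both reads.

Let dp[i][j] be the LCS length of the first i bases of read A and the first j bases of read B. dp[i][j] = dp[i-1][j-1]+1 when the i-th and j-th bases match, else max(dp[i-1][j], dp[i][j-1]).
    ·  C  G  A  T  G  T  G  G  G  T  T  C
 ·  0  0  0  0  0  0  0  0  0  0  0  0  0
 G  0  0  1  1  1  1  1  1  1  1  1  1  1
 A  0  0  1  2  2  2  2  2  2  2  2  2  2
 T  0  0  1  2  3  3  3  3  3  3  3  3  3
 G  0  0  1  2  3  4  4  4  4  4  4  4  4
 A  0  0  1  2  3  4  4  4  4  4  4  4  4
 G  0  0  1  2  3  4  4  5  5  5  5  5  5
 T  0  0  1  2  3  4  5  5  5  5  6  6  6
 G  0  0  1  2  3  4  5  6  6  6  6  6  6
dp[8][12] = 6. One LCS (by backtracking along matches): GATGGT.

6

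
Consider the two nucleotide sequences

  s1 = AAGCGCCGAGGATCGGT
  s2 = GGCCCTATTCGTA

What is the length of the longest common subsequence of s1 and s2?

9

Taking G (s1 #3, s2 #2), C (s1 #4, s2 #3), C (s1 #6, s2 #4), C (s1 #7, s2 #5), A (s1 #9, s2 #7), T (s1 #13, s2 #9), C (s1 #14, s2 #10), G (s1 #16, s2 #11), T (s1 #17, s2 #12) gives a common subsequence of length 9. dp[17][13] = 9 confirms this is the maximum.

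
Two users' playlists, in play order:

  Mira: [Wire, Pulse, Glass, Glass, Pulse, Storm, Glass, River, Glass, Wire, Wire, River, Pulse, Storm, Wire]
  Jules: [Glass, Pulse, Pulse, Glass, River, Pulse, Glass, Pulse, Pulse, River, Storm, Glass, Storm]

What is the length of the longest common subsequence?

7

Match Pulse (Mira #2, Jules #3) → Glass (Mira #3, Jules #4) → Glass (Mira #4, Jules #7) → Pulse (Mira #5, Jules #9) → Storm (Mira #6, Jules #11) → Glass (Mira #9, Jules #12) → Storm (Mira #14, Jules #13) — 7 songs in the same relative order in both. dp[15][13] = 7 confirms this is the maximum.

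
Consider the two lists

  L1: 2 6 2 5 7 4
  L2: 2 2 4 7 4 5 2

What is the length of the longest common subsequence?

Let dp[i][j] be the LCS length of the first i values of L1 and the first j values of L2. dp[i][j] = dp[i-1][j-1]+1 when the i-th and j-th values match, else max(dp[i-1][j], dp[i][j-1]).
    ·  2  2  4  7  4  5  2
 ·  0  0  0  0  0  0  0  0
 2  0  1  1  1  1  1  1  1
 6  0  1  1  1  1  1  1  1
 2  0  1  2  2  2  2  2  2
 5  0  1  2  2  2  2  3  3
 7  0  1  2  2  3  3  3  3
 4  0  1  2  3  3  4  4  4
dp[6][7] = 4. One LCS (by backtracking along matches): 2, 2, 7, 4.

4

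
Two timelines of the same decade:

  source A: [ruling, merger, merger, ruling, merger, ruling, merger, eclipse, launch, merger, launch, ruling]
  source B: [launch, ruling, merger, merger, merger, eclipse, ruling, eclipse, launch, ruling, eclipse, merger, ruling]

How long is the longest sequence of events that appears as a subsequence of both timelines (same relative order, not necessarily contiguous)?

Match ruling (source A #1, source B #2), merger (source A #2, source B #3), merger (source A #3, source B #4), merger (source A #5, source B #5), ruling (source A #6, source B #7), eclipse (source A #8, source B #8), launch (source A #9, source B #9), merger (source A #10, source B #12), ruling (source A #12, source B #13) — 9 events in the same relative order in both. The LCS DP gives dp[12][13] = 9, so this is optimal.

9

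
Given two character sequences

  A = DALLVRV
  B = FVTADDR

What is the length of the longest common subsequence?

2

Let dp[i][j] be the LCS length of the first i characters of A and the first j characters of B. dp[i][j] = dp[i-1][j-1]+1 when the i-th and j-th characters match, else max(dp[i-1][j], dp[i][j-1]).
    ·  F  V  T  A  D  D  R
 ·  0  0  0  0  0  0  0  0
 D  0  0  0  0  0  1  1  1
 A  0  0  0  0  1  1  1  1
 L  0  0  0  0  1  1  1  1
 L  0  0  0  0  1  1  1  1
 V  0  0  1  1  1  1  1  1
 R  0  0  1  1  1  1  1  2
 V  0  0  1  1  1  1  1  2
dp[7][7] = 2. One LCS (by backtracking along matches): DR.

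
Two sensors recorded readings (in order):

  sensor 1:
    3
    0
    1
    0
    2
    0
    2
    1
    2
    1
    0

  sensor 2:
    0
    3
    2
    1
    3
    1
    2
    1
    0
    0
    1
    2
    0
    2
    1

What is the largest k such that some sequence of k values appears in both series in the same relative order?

7

One common subsequence of length 7: 3 at sensor 1[1]=sensor 2[5]; then 0 at sensor 1[2]=sensor 2[10]; then 1 at sensor 1[3]=sensor 2[11]; then 2 at sensor 1[5]=sensor 2[12]; then 0 at sensor 1[6]=sensor 2[13]; then 2 at sensor 1[9]=sensor 2[14]; then 1 at sensor 1[10]=sensor 2[15]. dp[11][15] = 7 confirms this is the maximum.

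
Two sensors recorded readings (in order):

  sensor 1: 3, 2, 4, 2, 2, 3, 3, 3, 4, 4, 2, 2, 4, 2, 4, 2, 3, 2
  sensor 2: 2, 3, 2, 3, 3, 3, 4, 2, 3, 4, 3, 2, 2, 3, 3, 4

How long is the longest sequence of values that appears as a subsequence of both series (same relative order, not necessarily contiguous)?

One common subsequence of length 11: 3 (sensor 1 #1, sensor 2 #2) → 2 (sensor 1 #5, sensor 2 #3) → 3 (sensor 1 #6, sensor 2 #4) → 3 (sensor 1 #7, sensor 2 #5) → 3 (sensor 1 #8, sensor 2 #6) → 4 (sensor 1 #10, sensor 2 #7) → 2 (sensor 1 #11, sensor 2 #8) → 4 (sensor 1 #13, sensor 2 #10) → 2 (sensor 1 #14, sensor 2 #12) → 2 (sensor 1 #16, sensor 2 #13) → 3 (sensor 1 #17, sensor 2 #15). Since dp[18][16] = 11, nothing longer is possible.

11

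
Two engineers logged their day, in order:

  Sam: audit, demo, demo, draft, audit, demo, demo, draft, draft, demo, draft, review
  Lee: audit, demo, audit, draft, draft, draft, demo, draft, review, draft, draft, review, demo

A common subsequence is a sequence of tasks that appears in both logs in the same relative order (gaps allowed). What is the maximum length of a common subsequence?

8

Match audit (Sam #1, Lee #1) → demo (Sam #2, Lee #2) → draft (Sam #4, Lee #6) → demo (Sam #7, Lee #7) → draft (Sam #8, Lee #8) → draft (Sam #9, Lee #10) → draft (Sam #11, Lee #11) → review (Sam #12, Lee #12) — 8 tasks in the same relative order in both. Since dp[12][13] = 8, nothing longer is possible.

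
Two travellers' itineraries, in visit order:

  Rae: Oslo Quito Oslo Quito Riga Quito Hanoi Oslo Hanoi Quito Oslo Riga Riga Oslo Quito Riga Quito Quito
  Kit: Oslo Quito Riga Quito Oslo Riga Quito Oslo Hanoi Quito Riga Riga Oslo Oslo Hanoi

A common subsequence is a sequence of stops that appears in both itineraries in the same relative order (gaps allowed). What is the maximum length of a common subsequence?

11

Pick Oslo [1,1]; then Quito [2,4]; then Oslo [3,5]; then Riga [5,6]; then Quito [6,7]; then Oslo [8,8]; then Hanoi [9,9]; then Quito [10,10]; then Riga [12,11]; then Riga [13,12]; then Oslo [14,14]; all 11 stops appear in both, in order, and the DP table's final entry dp[18][15] is also 11, so no common subsequence is longer.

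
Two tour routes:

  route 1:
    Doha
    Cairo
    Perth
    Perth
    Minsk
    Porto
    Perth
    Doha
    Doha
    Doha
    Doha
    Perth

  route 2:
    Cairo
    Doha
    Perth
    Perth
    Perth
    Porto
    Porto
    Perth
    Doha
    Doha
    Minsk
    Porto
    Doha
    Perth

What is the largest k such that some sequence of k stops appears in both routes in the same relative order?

Pick Doha (route 1 #1, route 2 #2) → Perth (route 1 #3, route 2 #4) → Perth (route 1 #4, route 2 #5) → Porto (route 1 #6, route 2 #7) → Perth (route 1 #7, route 2 #8) → Doha (route 1 #8, route 2 #9) → Doha (route 1 #9, route 2 #10) → Doha (route 1 #11, route 2 #13) → Perth (route 1 #12, route 2 #14); all 9 stops appear in both, in order. The LCS DP gives dp[12][14] = 9, so this is optimal.

9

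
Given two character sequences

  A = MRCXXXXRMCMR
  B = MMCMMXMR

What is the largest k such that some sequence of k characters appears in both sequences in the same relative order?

Taking M (A #1, B #2); then C (A #3, B #3); then X (A #7, B #6); then M (A #11, B #7); then R (A #12, B #8) gives a common subsequence of length 5. The LCS DP gives dp[12][8] = 5, so this is optimal.

5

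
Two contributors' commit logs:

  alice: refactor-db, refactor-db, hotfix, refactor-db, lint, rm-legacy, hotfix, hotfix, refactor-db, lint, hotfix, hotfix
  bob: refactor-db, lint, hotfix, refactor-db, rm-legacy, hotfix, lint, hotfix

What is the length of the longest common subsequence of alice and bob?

Match refactor-db [1,1]; then hotfix [3,3]; then refactor-db [4,4]; then rm-legacy [6,5]; then hotfix [8,6]; then lint [10,7]; then hotfix [12,8] — 7 commits in the same relative order in both. The LCS DP gives dp[12][8] = 7, so this is optimal.

7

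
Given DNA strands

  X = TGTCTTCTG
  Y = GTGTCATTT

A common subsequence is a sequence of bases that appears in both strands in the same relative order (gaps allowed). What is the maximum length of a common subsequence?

7

Let dp[i][j] be the LCS length of the first i bases of X and the first j bases of Y. dp[i][j] = dp[i-1][j-1]+1 when the i-th and j-th bases match, else max(dp[i-1][j], dp[i][j-1]).
    ·  G  T  G  T  C  A  T  T  T
 ·  0  0  0  0  0  0  0  0  0  0
 T  0  0  1  1  1  1  1  1  1  1
 G  0  1  1  2  2  2  2  2  2  2
 T  0  1  2  2  3  3  3  3  3  3
 C  0  1  2  2  3  4  4  4  4  4
 T  0  1  2  2  3  4  4  5  5  5
 T  0  1  2  2  3  4  4  5  6  6
 C  0  1  2  2  3  4  4  5  6  6
 T  0  1  2  2  3  4  4  5  6  7
 G  0  1  2  3  3  4  4  5  6  7
dp[9][9] = 7. One LCS (by backtracking along matches): TGTCTTT.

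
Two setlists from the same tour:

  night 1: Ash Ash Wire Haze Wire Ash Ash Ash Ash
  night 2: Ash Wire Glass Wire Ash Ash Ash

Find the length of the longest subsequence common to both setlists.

6

Taking Ash [2,1], then Wire [3,2], then Wire [5,4], then Ash [7,5], then Ash [8,6], then Ash [9,7] gives a common subsequence of length 6, and the DP table's final entry dp[9][7] is also 6, so no common subsequence is longer.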